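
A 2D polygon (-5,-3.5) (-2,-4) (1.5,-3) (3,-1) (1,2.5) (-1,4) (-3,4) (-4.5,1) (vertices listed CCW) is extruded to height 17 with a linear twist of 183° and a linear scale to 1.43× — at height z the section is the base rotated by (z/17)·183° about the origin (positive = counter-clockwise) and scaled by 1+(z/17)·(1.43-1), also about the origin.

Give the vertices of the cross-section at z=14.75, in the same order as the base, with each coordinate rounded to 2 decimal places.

Cross-section at z=14.75: (8.14,1.99) (4.55,4.13) (-0.43,4.59) (-3.34,2.77) (-2.52,-2.70) (-0.71,-5.62) (1.85,-6.61) (5.26,-3.52)

t = z/height = 14.75/17 = 0.867647
s = 1 + (scale-1)·z/height = 1 + (1.43-1)·14.75/17 = 1.373088
θ = twist·z/height = 183°·14.75/17 = 158.7794° = 2.771224 rad
cos θ = -0.932194, sin θ = 0.361960 (intermediates below are computed at full precision and shown rounded to 5 d.p.)
v1: (-5,-3.5) → rotate → (5.92783,1.45288) → ×s → (8.13943,1.99493) → (8.14,1.99)
v2: (-2,-4) → rotate → (3.31223,3.00486) → ×s → (4.54798,4.12593) → (4.55,4.13)
v3: (1.5,-3) → rotate → (-0.31241,3.33952) → ×s → (-0.42897,4.58546) → (-0.43,4.59)
v4: (3,-1) → rotate → (-2.43462,2.01807) → ×s → (-3.34295,2.77099) → (-3.34,2.77)
v5: (1,2.5) → rotate → (-1.83709,-1.96852) → ×s → (-2.52249,-2.70296) → (-2.52,-2.70)
v6: (-1,4) → rotate → (-0.51564,-4.09073) → ×s → (-0.70803,-5.61694) → (-0.71,-5.62)
v7: (-3,4) → rotate → (1.34874,-4.81465) → ×s → (1.85194,-6.61094) → (1.85,-6.61)
v8: (-4.5,1) → rotate → (3.83291,-2.56101) → ×s → (5.26293,-3.51650) → (5.26,-3.52)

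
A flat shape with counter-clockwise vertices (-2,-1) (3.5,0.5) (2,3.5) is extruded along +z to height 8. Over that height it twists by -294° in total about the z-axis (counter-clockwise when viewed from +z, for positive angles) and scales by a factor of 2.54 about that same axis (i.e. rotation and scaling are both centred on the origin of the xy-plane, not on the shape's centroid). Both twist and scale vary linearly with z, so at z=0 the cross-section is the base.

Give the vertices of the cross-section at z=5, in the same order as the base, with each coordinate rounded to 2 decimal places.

t = z/height = 5/8 = 0.625
s = 1 + (scale-1)·z/height = 1 + (2.54-1)·5/8 = 1.962500
θ = twist·z/height = -294°·5/8 = -183.7500° = -3.207043 rad
cos θ = -0.997859, sin θ = 0.065403 (intermediates below are computed at full precision and shown rounded to 5 d.p.)
v1: (-2,-1) → rotate → (2.06112,0.86705) → ×s → (4.04495,1.70159) → (4.04,1.70)
v2: (3.5,0.5) → rotate → (-3.52521,-0.27002) → ×s → (-6.91822,-0.52991) → (-6.92,-0.53)
v3: (2,3.5) → rotate → (-2.22463,-3.36170) → ×s → (-4.36583,-6.59734) → (-4.37,-6.60)

Cross-section at z=5: (4.04,1.70) (-6.92,-0.53) (-4.37,-6.60)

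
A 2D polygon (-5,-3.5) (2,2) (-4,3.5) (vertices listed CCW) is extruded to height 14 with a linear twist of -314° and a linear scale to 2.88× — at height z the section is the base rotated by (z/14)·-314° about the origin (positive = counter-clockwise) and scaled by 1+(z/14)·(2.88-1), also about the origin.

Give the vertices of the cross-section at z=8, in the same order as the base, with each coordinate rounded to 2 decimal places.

t = z/height = 8/14 = 0.571429
s = 1 + (scale-1)·z/height = 1 + (2.88-1)·8/14 = 2.074286
θ = twist·z/height = -314°·8/14 = -179.4286° = -3.131619 rad
cos θ = -0.999950, sin θ = -0.009973 (intermediates below are computed at full precision and shown rounded to 5 d.p.)
v1: (-5,-3.5) → rotate → (4.96485,3.54969) → ×s → (10.29851,7.36307) → (10.30,7.36)
v2: (2,2) → rotate → (-1.97995,-2.01985) → ×s → (-4.10699,-4.18974) → (-4.11,-4.19)
v3: (-4,3.5) → rotate → (4.03471,-3.45993) → ×s → (8.36914,-7.17689) → (8.37,-7.18)

Cross-section at z=8: (10.30,7.36) (-4.11,-4.19) (8.37,-7.18)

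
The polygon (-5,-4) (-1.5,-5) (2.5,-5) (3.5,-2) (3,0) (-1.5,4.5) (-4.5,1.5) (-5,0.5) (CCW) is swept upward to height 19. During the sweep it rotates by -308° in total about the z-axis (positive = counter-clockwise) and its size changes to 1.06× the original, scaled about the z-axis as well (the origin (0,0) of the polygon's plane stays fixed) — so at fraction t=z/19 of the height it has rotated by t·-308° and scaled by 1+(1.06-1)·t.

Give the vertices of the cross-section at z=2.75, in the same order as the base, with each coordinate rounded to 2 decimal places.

t = z/height = 2.75/19 = 0.144737
s = 1 + (scale-1)·z/height = 1 + (1.06-1)·2.75/19 = 1.008684
θ = twist·z/height = -308°·2.75/19 = -44.5789° = -0.778049 rad
cos θ = 0.712284, sin θ = -0.701891 (intermediates below are computed at full precision and shown rounded to 5 d.p.)
v1: (-5,-4) → rotate → (-6.36899,0.66032) → ×s → (-6.42430,0.66606) → (-6.42,0.67)
v2: (-1.5,-5) → rotate → (-4.57788,-2.50858) → ×s → (-4.61764,-2.53037) → (-4.62,-2.53)
v3: (2.5,-5) → rotate → (-1.72875,-5.31615) → ×s → (-1.74376,-5.36231) → (-1.74,-5.36)
v4: (3.5,-2) → rotate → (1.08921,-3.88119) → ×s → (1.09867,-3.91489) → (1.10,-3.91)
v5: (3,0) → rotate → (2.13685,-2.10567) → ×s → (2.15541,-2.12396) → (2.16,-2.12)
v6: (-1.5,4.5) → rotate → (2.09009,4.25812) → ×s → (2.10824,4.29509) → (2.11,4.30)
v7: (-4.5,1.5) → rotate → (-2.15244,4.22694) → ×s → (-2.17113,4.26364) → (-2.17,4.26)
v8: (-5,0.5) → rotate → (-3.21047,3.86560) → ×s → (-3.23835,3.89917) → (-3.24,3.90)

Cross-section at z=2.75: (-6.42,0.67) (-4.62,-2.53) (-1.74,-5.36) (1.10,-3.91) (2.16,-2.12) (2.11,4.30) (-2.17,4.26) (-3.24,3.90)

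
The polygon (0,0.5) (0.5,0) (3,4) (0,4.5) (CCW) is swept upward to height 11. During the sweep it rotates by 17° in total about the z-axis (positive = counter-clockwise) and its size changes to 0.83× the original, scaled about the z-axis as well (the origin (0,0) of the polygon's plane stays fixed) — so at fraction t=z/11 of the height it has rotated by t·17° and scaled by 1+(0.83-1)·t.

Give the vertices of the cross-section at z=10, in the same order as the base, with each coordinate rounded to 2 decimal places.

Cross-section at z=10: (-0.11,0.41) (0.41,0.11) (1.54,3.94) (-1.01,3.67)

t = z/height = 10/11 = 0.909091
s = 1 + (scale-1)·z/height = 1 + (0.83-1)·10/11 = 0.845455
θ = twist·z/height = 17°·10/11 = 15.4545° = 0.269733 rad
cos θ = 0.963842, sin θ = 0.266474 (intermediates below are computed at full precision and shown rounded to 5 d.p.)
v1: (0,0.5) → rotate → (-0.13324,0.48192) → ×s → (-0.11265,0.40744) → (-0.11,0.41)
v2: (0.5,0) → rotate → (0.48192,0.13324) → ×s → (0.40744,0.11265) → (0.41,0.11)
v3: (3,4) → rotate → (1.82563,4.65479) → ×s → (1.54349,3.93541) → (1.54,3.94)
v4: (0,4.5) → rotate → (-1.19913,4.33729) → ×s → (-1.01381,3.66698) → (-1.01,3.67)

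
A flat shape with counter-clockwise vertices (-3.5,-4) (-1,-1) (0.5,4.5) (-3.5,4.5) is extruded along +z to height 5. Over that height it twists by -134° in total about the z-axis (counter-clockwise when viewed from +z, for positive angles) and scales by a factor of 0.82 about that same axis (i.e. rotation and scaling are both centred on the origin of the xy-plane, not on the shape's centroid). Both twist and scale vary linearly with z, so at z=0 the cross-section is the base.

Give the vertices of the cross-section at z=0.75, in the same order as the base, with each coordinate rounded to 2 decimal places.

t = z/height = 0.75/5 = 0.15
s = 1 + (scale-1)·z/height = 1 + (0.82-1)·0.75/5 = 0.973000
θ = twist·z/height = -134°·0.75/5 = -20.1000° = -0.350811 rad
cos θ = 0.939094, sin θ = -0.343660 (intermediates below are computed at full precision and shown rounded to 5 d.p.)
v1: (-3.5,-4) → rotate → (-4.66147,-2.55357) → ×s → (-4.53561,-2.48462) → (-4.54,-2.48)
v2: (-1,-1) → rotate → (-1.28275,-0.59543) → ×s → (-1.24812,-0.57936) → (-1.25,-0.58)
v3: (0.5,4.5) → rotate → (2.01602,4.05409) → ×s → (1.96158,3.94463) → (1.96,3.94)
v4: (-3.5,4.5) → rotate → (-1.74036,5.42873) → ×s → (-1.69337,5.28216) → (-1.69,5.28)

Cross-section at z=0.75: (-4.54,-2.48) (-1.25,-0.58) (1.96,3.94) (-1.69,5.28)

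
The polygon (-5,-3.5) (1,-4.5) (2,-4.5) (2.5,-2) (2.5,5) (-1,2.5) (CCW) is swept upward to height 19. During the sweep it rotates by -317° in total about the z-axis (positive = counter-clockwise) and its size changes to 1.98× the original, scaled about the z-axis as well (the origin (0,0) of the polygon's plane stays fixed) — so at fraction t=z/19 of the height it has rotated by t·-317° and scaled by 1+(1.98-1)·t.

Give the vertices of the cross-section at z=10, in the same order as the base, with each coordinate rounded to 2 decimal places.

Cross-section at z=10: (6.17,6.89) (-3.03,6.30) (-4.50,5.95) (-4.38,2.09) (-1.96,-8.24) (2.34,-3.34)

t = z/height = 10/19 = 0.526316
s = 1 + (scale-1)·z/height = 1 + (1.98-1)·10/19 = 1.515789
θ = twist·z/height = -317°·10/19 = -166.8421° = -2.911944 rad
cos θ = -0.973746, sin θ = -0.227635 (intermediates below are computed at full precision and shown rounded to 5 d.p.)
v1: (-5,-3.5) → rotate → (4.07201,4.54629) → ×s → (6.17231,6.89122) → (6.17,6.89)
v2: (1,-4.5) → rotate → (-1.99811,4.15422) → ×s → (-3.02871,6.29693) → (-3.03,6.30)
v3: (2,-4.5) → rotate → (-2.97185,3.92659) → ×s → (-4.50470,5.95188) → (-4.50,5.95)
v4: (2.5,-2) → rotate → (-2.88964,1.37840) → ×s → (-4.38008,2.08937) → (-4.38,2.09)
v5: (2.5,5) → rotate → (-1.29619,-5.43782) → ×s → (-1.96475,-8.24259) → (-1.96,-8.24)
v6: (-1,2.5) → rotate → (1.54283,-2.20673) → ×s → (2.33861,-3.34494) → (2.34,-3.34)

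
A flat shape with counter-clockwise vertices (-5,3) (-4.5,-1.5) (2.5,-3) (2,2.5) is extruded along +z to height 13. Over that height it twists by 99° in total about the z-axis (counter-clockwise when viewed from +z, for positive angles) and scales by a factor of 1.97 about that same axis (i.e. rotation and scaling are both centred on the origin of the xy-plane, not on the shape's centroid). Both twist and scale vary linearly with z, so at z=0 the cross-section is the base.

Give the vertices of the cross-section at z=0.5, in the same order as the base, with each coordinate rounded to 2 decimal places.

t = z/height = 0.5/13 = 0.0384615
s = 1 + (scale-1)·z/height = 1 + (1.97-1)·0.5/13 = 1.037308
θ = twist·z/height = 99°·0.5/13 = 3.8077° = 0.066457 rad
cos θ = 0.997793, sin θ = 0.066408 (intermediates below are computed at full precision and shown rounded to 5 d.p.)
v1: (-5,3) → rotate → (-5.18819,2.66134) → ×s → (-5.38175,2.76063) → (-5.38,2.76)
v2: (-4.5,-1.5) → rotate → (-4.39045,-1.79552) → ×s → (-4.55425,-1.86251) → (-4.55,-1.86)
v3: (2.5,-3) → rotate → (2.69370,-2.82736) → ×s → (2.79420,-2.93284) → (2.79,-2.93)
v4: (2,2.5) → rotate → (1.82957,2.62730) → ×s → (1.89782,2.72532) → (1.90,2.73)

Cross-section at z=0.5: (-5.38,2.76) (-4.55,-1.86) (2.79,-2.93) (1.90,2.73)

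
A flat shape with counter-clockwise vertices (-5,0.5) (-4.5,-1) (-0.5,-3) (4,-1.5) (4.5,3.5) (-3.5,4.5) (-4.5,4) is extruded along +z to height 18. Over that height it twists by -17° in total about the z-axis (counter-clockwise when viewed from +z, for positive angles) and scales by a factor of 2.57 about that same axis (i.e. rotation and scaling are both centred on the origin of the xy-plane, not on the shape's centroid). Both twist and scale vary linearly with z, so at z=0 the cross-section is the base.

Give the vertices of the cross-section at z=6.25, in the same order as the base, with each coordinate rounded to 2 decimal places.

t = z/height = 6.25/18 = 0.347222
s = 1 + (scale-1)·z/height = 1 + (2.57-1)·6.25/18 = 1.545139
θ = twist·z/height = -17°·6.25/18 = -5.9028° = -0.103023 rad
cos θ = 0.994698, sin θ = -0.102841 (intermediates below are computed at full precision and shown rounded to 5 d.p.)
v1: (-5,0.5) → rotate → (-4.92207,1.01155) → ×s → (-7.60528,1.56299) → (-7.61,1.56)
v2: (-4.5,-1) → rotate → (-4.57898,-0.53191) → ×s → (-7.07516,-0.82188) → (-7.08,-0.82)
v3: (-0.5,-3) → rotate → (-0.80587,-2.93267) → ×s → (-1.24518,-4.53139) → (-1.25,-4.53)
v4: (4,-1.5) → rotate → (3.82453,-1.90341) → ×s → (5.90943,-2.94103) → (5.91,-2.94)
v5: (4.5,3.5) → rotate → (4.83608,3.01866) → ×s → (7.47242,4.66425) → (7.47,4.66)
v6: (-3.5,4.5) → rotate → (-3.01866,4.83608) → ×s → (-4.66425,7.47242) → (-4.66,7.47)
v7: (-4.5,4) → rotate → (-4.06478,4.44157) → ×s → (-6.28065,6.86285) → (-6.28,6.86)

Cross-section at z=6.25: (-7.61,1.56) (-7.08,-0.82) (-1.25,-4.53) (5.91,-2.94) (7.47,4.66) (-4.66,7.47) (-6.28,6.86)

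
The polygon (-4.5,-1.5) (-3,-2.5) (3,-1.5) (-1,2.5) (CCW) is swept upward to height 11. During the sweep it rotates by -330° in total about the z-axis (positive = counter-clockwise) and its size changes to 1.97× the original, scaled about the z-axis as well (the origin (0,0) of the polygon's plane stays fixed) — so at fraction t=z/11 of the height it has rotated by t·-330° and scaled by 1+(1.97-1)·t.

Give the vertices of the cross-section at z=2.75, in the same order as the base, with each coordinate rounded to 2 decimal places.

t = z/height = 2.75/11 = 0.25
s = 1 + (scale-1)·z/height = 1 + (1.97-1)·2.75/11 = 1.242500
θ = twist·z/height = -330°·2.75/11 = -82.5000° = -1.439897 rad
cos θ = 0.130526, sin θ = -0.991445 (intermediates below are computed at full precision and shown rounded to 5 d.p.)
v1: (-4.5,-1.5) → rotate → (-2.07454,4.26571) → ×s → (-2.57761,5.30015) → (-2.58,5.30)
v2: (-3,-2.5) → rotate → (-2.87019,2.64802) → ×s → (-3.56621,3.29016) → (-3.57,3.29)
v3: (3,-1.5) → rotate → (-1.09559,-3.17012) → ×s → (-1.36127,-3.93888) → (-1.36,-3.94)
v4: (-1,2.5) → rotate → (2.34809,1.31776) → ×s → (2.91750,1.63732) → (2.92,1.64)

Cross-section at z=2.75: (-2.58,5.30) (-3.57,3.29) (-1.36,-3.94) (2.92,1.64)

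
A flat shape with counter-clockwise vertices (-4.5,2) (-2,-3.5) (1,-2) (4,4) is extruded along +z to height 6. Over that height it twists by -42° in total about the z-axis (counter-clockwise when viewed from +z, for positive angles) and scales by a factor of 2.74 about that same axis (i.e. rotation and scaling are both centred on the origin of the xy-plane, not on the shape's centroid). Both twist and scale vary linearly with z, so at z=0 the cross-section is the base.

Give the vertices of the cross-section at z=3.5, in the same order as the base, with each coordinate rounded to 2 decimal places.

t = z/height = 3.5/6 = 0.583333
s = 1 + (scale-1)·z/height = 1 + (2.74-1)·3.5/6 = 2.015000
θ = twist·z/height = -42°·3.5/6 = -24.5000° = -0.427606 rad
cos θ = 0.909961, sin θ = -0.414693 (intermediates below are computed at full precision and shown rounded to 5 d.p.)
v1: (-4.5,2) → rotate → (-3.26544,3.68604) → ×s → (-6.57986,7.42737) → (-6.58,7.43)
v2: (-2,-3.5) → rotate → (-3.27135,-2.35548) → ×s → (-6.59177,-4.74629) → (-6.59,-4.75)
v3: (1,-2) → rotate → (0.08057,-2.23462) → ×s → (0.16236,-4.50275) → (0.16,-4.50)
v4: (4,4) → rotate → (5.29862,1.98107) → ×s → (10.67672,3.99186) → (10.68,3.99)

Cross-section at z=3.5: (-6.58,7.43) (-6.59,-4.75) (0.16,-4.50) (10.68,3.99)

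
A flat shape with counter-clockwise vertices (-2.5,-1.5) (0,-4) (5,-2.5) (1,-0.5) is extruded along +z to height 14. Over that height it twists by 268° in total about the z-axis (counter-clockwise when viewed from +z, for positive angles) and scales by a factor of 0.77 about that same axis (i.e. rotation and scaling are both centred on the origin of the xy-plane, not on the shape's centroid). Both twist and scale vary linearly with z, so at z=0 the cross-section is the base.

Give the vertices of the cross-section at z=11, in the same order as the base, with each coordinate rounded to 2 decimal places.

Cross-section at z=11: (1.14,2.10) (-1.67,2.82) (-4.57,-0.32) (-0.91,-0.06)

t = z/height = 11/14 = 0.785714
s = 1 + (scale-1)·z/height = 1 + (0.77-1)·11/14 = 0.819286
θ = twist·z/height = 268°·11/14 = 210.5714° = 3.675165 rad
cos θ = -0.860996, sin θ = -0.508612 (intermediates below are computed at full precision and shown rounded to 5 d.p.)
v1: (-2.5,-1.5) → rotate → (1.38957,2.56302) → ×s → (1.13846,2.09985) → (1.14,2.10)
v2: (0,-4) → rotate → (-2.03445,3.44398) → ×s → (-1.66679,2.82161) → (-1.67,2.82)
v3: (5,-2.5) → rotate → (-5.57651,-0.39057) → ×s → (-4.56875,-0.31999) → (-4.57,-0.32)
v4: (1,-0.5) → rotate → (-1.11530,-0.07811) → ×s → (-0.91375,-0.06400) → (-0.91,-0.06)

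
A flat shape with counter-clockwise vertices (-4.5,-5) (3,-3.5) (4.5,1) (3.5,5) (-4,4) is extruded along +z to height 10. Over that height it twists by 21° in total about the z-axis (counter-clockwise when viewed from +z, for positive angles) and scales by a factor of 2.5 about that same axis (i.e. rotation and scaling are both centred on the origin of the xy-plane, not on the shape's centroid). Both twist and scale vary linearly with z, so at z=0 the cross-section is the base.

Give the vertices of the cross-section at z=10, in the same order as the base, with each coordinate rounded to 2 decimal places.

Cross-section at z=10: (-6.02,-15.70) (10.14,-5.48) (9.61,6.37) (3.69,14.81) (-12.92,5.75)

t = z/height = 10/10 = 1
s = 1 + (scale-1)·z/height = 1 + (2.5-1)·10/10 = 2.500000
θ = twist·z/height = 21°·10/10 = 21.0000° = 0.366519 rad
cos θ = 0.933580, sin θ = 0.358368 (intermediates below are computed at full precision and shown rounded to 5 d.p.)
v1: (-4.5,-5) → rotate → (-2.40927,-6.28056) → ×s → (-6.02318,-15.70139) → (-6.02,-15.70)
v2: (3,-3.5) → rotate → (4.05503,-2.19243) → ×s → (10.13757,-5.48107) → (10.14,-5.48)
v3: (4.5,1) → rotate → (3.84274,2.54624) → ×s → (9.60686,6.36559) → (9.61,6.37)
v4: (3.5,5) → rotate → (1.47569,5.92219) → ×s → (3.68923,14.80547) → (3.69,14.81)
v5: (-4,4) → rotate → (-5.16779,2.30085) → ×s → (-12.91948,5.75212) → (-12.92,5.75)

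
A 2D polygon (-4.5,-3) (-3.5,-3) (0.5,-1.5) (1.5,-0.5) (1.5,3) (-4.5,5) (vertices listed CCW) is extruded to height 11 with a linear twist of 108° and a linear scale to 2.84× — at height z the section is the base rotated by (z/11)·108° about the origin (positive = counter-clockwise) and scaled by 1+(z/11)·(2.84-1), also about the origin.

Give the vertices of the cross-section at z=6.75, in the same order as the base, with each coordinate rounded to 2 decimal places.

Cross-section at z=6.75: (1.99,-11.34) (2.85,-9.39) (3.35,-0.31) (2.26,2.50) (-4.56,5.49) (-13.60,-4.49)

t = z/height = 6.75/11 = 0.613636
s = 1 + (scale-1)·z/height = 1 + (2.84-1)·6.75/11 = 2.129091
θ = twist·z/height = 108°·6.75/11 = 66.2727° = 1.156677 rad
cos θ = 0.402384, sin θ = 0.915471 (intermediates below are computed at full precision and shown rounded to 5 d.p.)
v1: (-4.5,-3) → rotate → (0.93569,-5.32677) → ×s → (1.99216,-11.34118) → (1.99,-11.34)
v2: (-3.5,-3) → rotate → (1.33807,-4.41130) → ×s → (2.84887,-9.39206) → (2.85,-9.39)
v3: (0.5,-1.5) → rotate → (1.57440,-0.14584) → ×s → (3.35204,-0.31051) → (3.35,-0.31)
v4: (1.5,-0.5) → rotate → (1.06131,1.17201) → ×s → (2.25963,2.49533) → (2.26,2.50)
v5: (1.5,3) → rotate → (-2.14284,2.58036) → ×s → (-4.56230,5.49382) → (-4.56,5.49)
v6: (-4.5,5) → rotate → (-6.38808,-2.10770) → ×s → (-13.60081,-4.48749) → (-13.60,-4.49)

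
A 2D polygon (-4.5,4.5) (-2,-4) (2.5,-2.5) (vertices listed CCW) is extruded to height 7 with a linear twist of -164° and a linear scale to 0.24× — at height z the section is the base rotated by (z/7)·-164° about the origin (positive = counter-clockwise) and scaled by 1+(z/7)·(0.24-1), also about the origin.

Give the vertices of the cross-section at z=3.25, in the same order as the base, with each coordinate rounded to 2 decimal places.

Cross-section at z=3.25: (2.13,3.52) (-2.82,0.64) (-1.18,-1.96)

t = z/height = 3.25/7 = 0.464286
s = 1 + (scale-1)·z/height = 1 + (0.24-1)·3.25/7 = 0.647143
θ = twist·z/height = -164°·3.25/7 = -76.1429° = -1.328944 rad
cos θ = 0.239502, sin θ = -0.970896 (intermediates below are computed at full precision and shown rounded to 5 d.p.)
v1: (-4.5,4.5) → rotate → (3.29127,5.44679) → ×s → (2.12992,3.52485) → (2.13,3.52)
v2: (-2,-4) → rotate → (-4.36259,0.98378) → ×s → (-2.82322,0.63665) → (-2.82,0.64)
v3: (2.5,-2.5) → rotate → (-1.82849,-3.02599) → ×s → (-1.18329,-1.95825) → (-1.18,-1.96)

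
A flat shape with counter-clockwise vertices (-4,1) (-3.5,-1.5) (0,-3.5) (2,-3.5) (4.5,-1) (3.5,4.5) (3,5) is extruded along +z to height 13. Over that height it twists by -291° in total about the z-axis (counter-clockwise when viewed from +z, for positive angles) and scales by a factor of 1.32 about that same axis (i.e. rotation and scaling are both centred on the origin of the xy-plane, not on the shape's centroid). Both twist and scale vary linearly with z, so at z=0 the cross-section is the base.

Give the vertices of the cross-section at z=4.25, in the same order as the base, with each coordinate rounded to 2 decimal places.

Cross-section at z=4.25: (1.50,4.30) (-1.30,4.00) (-3.85,0.35) (-4.05,-1.85) (-1.55,-4.85) (4.60,-4.30) (5.20,-3.79)

t = z/height = 4.25/13 = 0.326923
s = 1 + (scale-1)·z/height = 1 + (1.32-1)·4.25/13 = 1.104615
θ = twist·z/height = -291°·4.25/13 = -95.1346° = -1.660412 rad
cos θ = -0.089496, sin θ = -0.995987 (intermediates below are computed at full precision and shown rounded to 5 d.p.)
v1: (-4,1) → rotate → (1.35397,3.89445) → ×s → (1.49562,4.30187) → (1.50,4.30)
v2: (-3.5,-1.5) → rotate → (-1.18074,3.62020) → ×s → (-1.30427,3.99893) → (-1.30,4.00)
v3: (0,-3.5) → rotate → (-3.48596,0.31324) → ×s → (-3.85064,0.34601) → (-3.85,0.35)
v4: (2,-3.5) → rotate → (-3.66495,-1.67874) → ×s → (-4.04836,-1.85436) → (-4.05,-1.85)
v5: (4.5,-1) → rotate → (-1.39872,-4.39245) → ×s → (-1.54505,-4.85196) → (-1.55,-4.85)
v6: (3.5,4.5) → rotate → (4.16871,-3.88869) → ×s → (4.60482,-4.29550) → (4.60,-4.30)
v7: (3,5) → rotate → (4.71145,-3.43544) → ×s → (5.20434,-3.79484) → (5.20,-3.79)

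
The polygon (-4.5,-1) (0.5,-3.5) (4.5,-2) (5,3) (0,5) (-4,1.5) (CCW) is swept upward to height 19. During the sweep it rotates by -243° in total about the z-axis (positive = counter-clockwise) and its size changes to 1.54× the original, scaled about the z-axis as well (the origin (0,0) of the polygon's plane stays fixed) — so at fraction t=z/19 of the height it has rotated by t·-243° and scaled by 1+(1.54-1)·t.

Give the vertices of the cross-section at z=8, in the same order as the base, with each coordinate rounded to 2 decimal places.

Cross-section at z=8: (-0.02,5.66) (-4.33,0.32) (-3.58,-4.87) (2.29,-6.78) (6.00,-1.31) (2.85,4.40)

t = z/height = 8/19 = 0.421053
s = 1 + (scale-1)·z/height = 1 + (1.54-1)·8/19 = 1.227368
θ = twist·z/height = -243°·8/19 = -102.3158° = -1.785747 rad
cos θ = -0.213300, sin θ = -0.976987 (intermediates below are computed at full precision and shown rounded to 5 d.p.)
v1: (-4.5,-1) → rotate → (-0.01714,4.60974) → ×s → (-0.02104,5.65785) → (-0.02,5.66)
v2: (0.5,-3.5) → rotate → (-3.52610,0.25806) → ×s → (-4.32783,0.31673) → (-4.33,0.32)
v3: (4.5,-2) → rotate → (-2.91382,-3.96984) → ×s → (-3.57633,-4.87246) → (-3.58,-4.87)
v4: (5,3) → rotate → (1.86446,-5.52483) → ×s → (2.28838,-6.78101) → (2.29,-6.78)
v5: (0,5) → rotate → (4.88493,-1.06650) → ×s → (5.99561,-1.30899) → (6.00,-1.31)
v6: (-4,1.5) → rotate → (2.31868,3.58800) → ×s → (2.84587,4.40380) → (2.85,4.40)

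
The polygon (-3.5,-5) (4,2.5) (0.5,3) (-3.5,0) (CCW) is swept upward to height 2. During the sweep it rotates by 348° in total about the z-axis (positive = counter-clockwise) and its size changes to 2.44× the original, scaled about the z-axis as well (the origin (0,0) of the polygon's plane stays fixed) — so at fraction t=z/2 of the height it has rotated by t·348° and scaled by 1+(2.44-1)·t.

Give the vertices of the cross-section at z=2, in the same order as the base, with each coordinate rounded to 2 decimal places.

Cross-section at z=2: (-10.89,-10.16) (10.81,3.94) (2.72,6.91) (-8.35,1.78)

t = z/height = 2/2 = 1
s = 1 + (scale-1)·z/height = 1 + (2.44-1)·2/2 = 2.440000
θ = twist·z/height = 348°·2/2 = 348.0000° = 6.073746 rad
cos θ = 0.978148, sin θ = -0.207912 (intermediates below are computed at full precision and shown rounded to 5 d.p.)
v1: (-3.5,-5) → rotate → (-4.46308,-4.16305) → ×s → (-10.88990,-10.15783) → (-10.89,-10.16)
v2: (4,2.5) → rotate → (4.43237,1.61372) → ×s → (10.81498,3.93748) → (10.81,3.94)
v3: (0.5,3) → rotate → (1.11281,2.83049) → ×s → (2.71525,6.90639) → (2.72,6.91)
v4: (-3.5,0) → rotate → (-3.42352,0.72769) → ×s → (-8.35338,1.77557) → (-8.35,1.78)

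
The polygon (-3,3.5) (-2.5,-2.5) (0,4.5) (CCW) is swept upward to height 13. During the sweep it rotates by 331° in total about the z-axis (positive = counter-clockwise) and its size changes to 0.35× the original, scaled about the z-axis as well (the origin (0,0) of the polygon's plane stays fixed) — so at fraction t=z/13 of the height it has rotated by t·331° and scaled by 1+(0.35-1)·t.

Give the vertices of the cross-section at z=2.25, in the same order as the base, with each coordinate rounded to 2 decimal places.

Cross-section at z=2.25: (-4.05,-0.56) (0.67,-3.07) (-3.36,2.16)

t = z/height = 2.25/13 = 0.173077
s = 1 + (scale-1)·z/height = 1 + (0.35-1)·2.25/13 = 0.887500
θ = twist·z/height = 331°·2.25/13 = 57.2885° = 0.999872 rad
cos θ = 0.540410, sin θ = 0.841402 (intermediates below are computed at full precision and shown rounded to 5 d.p.)
v1: (-3,3.5) → rotate → (-4.56614,-0.63277) → ×s → (-4.05245,-0.56158) → (-4.05,-0.56)
v2: (-2.5,-2.5) → rotate → (0.75248,-3.45453) → ×s → (0.66783,-3.06589) → (0.67,-3.07)
v3: (0,4.5) → rotate → (-3.78631,2.43184) → ×s → (-3.36035,2.15826) → (-3.36,2.16)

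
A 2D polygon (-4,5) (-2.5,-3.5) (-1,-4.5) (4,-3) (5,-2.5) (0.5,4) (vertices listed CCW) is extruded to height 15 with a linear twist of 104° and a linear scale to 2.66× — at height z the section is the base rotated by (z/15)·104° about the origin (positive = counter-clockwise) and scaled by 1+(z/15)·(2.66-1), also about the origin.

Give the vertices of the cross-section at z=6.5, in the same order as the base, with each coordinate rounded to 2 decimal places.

t = z/height = 6.5/15 = 0.433333
s = 1 + (scale-1)·z/height = 1 + (2.66-1)·6.5/15 = 1.719333
θ = twist·z/height = 104°·6.5/15 = 45.0667° = 0.786562 rad
cos θ = 0.706284, sin θ = 0.707929 (intermediates below are computed at full precision and shown rounded to 5 d.p.)
v1: (-4,5) → rotate → (-6.36478,0.69970) → ×s → (-10.94318,1.20302) → (-10.94,1.20)
v2: (-2.5,-3.5) → rotate → (0.71204,-4.24182) → ×s → (1.22424,-7.29309) → (1.22,-7.29)
v3: (-1,-4.5) → rotate → (2.47940,-3.88621) → ×s → (4.26291,-6.68168) → (4.26,-6.68)
v4: (4,-3) → rotate → (4.94892,0.71287) → ×s → (8.50885,1.22565) → (8.51,1.23)
v5: (5,-2.5) → rotate → (5.30124,1.77394) → ×s → (9.11460,3.04999) → (9.11,3.05)
v6: (0.5,4) → rotate → (-2.47857,3.17910) → ×s → (-4.26150,5.46593) → (-4.26,5.47)

Cross-section at z=6.5: (-10.94,1.20) (1.22,-7.29) (4.26,-6.68) (8.51,1.23) (9.11,3.05) (-4.26,5.47)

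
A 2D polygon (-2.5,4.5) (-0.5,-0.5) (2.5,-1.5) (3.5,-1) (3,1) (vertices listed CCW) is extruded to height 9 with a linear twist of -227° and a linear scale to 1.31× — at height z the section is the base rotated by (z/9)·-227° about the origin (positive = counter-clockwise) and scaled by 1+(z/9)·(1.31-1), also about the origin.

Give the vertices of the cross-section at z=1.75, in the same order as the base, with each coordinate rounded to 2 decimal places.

Cross-section at z=1.75: (1.42,5.27) (-0.75,-0.01) (0.79,-2.99) (1.92,-3.35) (3.02,-1.45)

t = z/height = 1.75/9 = 0.194444
s = 1 + (scale-1)·z/height = 1 + (1.31-1)·1.75/9 = 1.060278
θ = twist·z/height = -227°·1.75/9 = -44.1389° = -0.770369 rad
cos θ = 0.717654, sin θ = -0.696400 (intermediates below are computed at full precision and shown rounded to 5 d.p.)
v1: (-2.5,4.5) → rotate → (1.33967,4.97044) → ×s → (1.42042,5.27005) → (1.42,5.27)
v2: (-0.5,-0.5) → rotate → (-0.70703,-0.01063) → ×s → (-0.74964,-0.01127) → (-0.75,-0.01)
v3: (2.5,-1.5) → rotate → (0.74953,-2.81748) → ×s → (0.79471,-2.98731) → (0.79,-2.99)
v4: (3.5,-1) → rotate → (1.81539,-3.15505) → ×s → (1.92482,-3.34523) → (1.92,-3.35)
v5: (3,1) → rotate → (2.84936,-1.37155) → ×s → (3.02111,-1.45422) → (3.02,-1.45)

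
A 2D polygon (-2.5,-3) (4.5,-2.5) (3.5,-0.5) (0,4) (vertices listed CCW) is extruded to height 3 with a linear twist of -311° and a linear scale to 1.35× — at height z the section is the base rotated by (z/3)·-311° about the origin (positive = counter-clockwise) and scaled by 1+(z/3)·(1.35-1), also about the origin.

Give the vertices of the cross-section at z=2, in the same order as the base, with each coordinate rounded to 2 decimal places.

Cross-section at z=2: (4.44,1.87) (-3.51,5.29) (-3.55,2.53) (-2.27,-4.38)

t = z/height = 2/3 = 0.666667
s = 1 + (scale-1)·z/height = 1 + (1.35-1)·2/3 = 1.233333
θ = twist·z/height = -311°·2/3 = -207.3333° = -3.618649 rad
cos θ = -0.888350, sin θ = 0.459166 (intermediates below are computed at full precision and shown rounded to 5 d.p.)
v1: (-2.5,-3) → rotate → (3.59837,1.51713) → ×s → (4.43800,1.87113) → (4.44,1.87)
v2: (4.5,-2.5) → rotate → (-2.84966,4.28712) → ×s → (-3.51458,5.28745) → (-3.51,5.29)
v3: (3.5,-0.5) → rotate → (-2.87964,2.05126) → ×s → (-3.55156,2.52988) → (-3.55,2.53)
v4: (0,4) → rotate → (-1.83667,-3.55340) → ×s → (-2.26522,-4.38253) → (-2.27,-4.38)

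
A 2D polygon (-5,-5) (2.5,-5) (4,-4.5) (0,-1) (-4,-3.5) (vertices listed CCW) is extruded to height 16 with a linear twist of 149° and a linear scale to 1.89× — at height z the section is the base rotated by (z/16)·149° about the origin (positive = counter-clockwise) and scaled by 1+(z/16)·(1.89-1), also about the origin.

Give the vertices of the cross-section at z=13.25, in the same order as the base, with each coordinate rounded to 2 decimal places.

t = z/height = 13.25/16 = 0.828125
s = 1 + (scale-1)·z/height = 1 + (1.89-1)·13.25/16 = 1.737031
θ = twist·z/height = 149°·13.25/16 = 123.3906° = 2.153573 rad
cos θ = -0.550344, sin θ = 0.834938 (intermediates below are computed at full precision and shown rounded to 5 d.p.)
v1: (-5,-5) → rotate → (6.92641,-1.42297) → ×s → (12.03139,-2.47174) → (12.03,-2.47)
v2: (2.5,-5) → rotate → (2.79883,4.83907) → ×s → (4.86165,8.40561) → (4.86,8.41)
v3: (4,-4.5) → rotate → (1.55584,5.81630) → ×s → (2.70255,10.10310) → (2.70,10.10)
v4: (0,-1) → rotate → (0.83494,0.55034) → ×s → (1.45031,0.95596) → (1.45,0.96)
v5: (-4,-3.5) → rotate → (5.12366,-1.41355) → ×s → (8.89996,-2.45538) → (8.90,-2.46)

Cross-section at z=13.25: (12.03,-2.47) (4.86,8.41) (2.70,10.10) (1.45,0.96) (8.90,-2.46)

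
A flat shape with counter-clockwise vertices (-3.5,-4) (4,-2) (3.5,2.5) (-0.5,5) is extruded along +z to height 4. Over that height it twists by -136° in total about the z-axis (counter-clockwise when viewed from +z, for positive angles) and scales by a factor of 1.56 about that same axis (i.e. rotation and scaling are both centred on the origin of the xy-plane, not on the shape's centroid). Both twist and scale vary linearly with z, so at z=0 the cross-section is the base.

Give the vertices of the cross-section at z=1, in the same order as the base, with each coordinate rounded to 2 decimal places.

Cross-section at z=1: (-5.86,-1.55) (2.51,-4.44) (4.90,0.13) (2.71,5.04)

t = z/height = 1/4 = 0.25
s = 1 + (scale-1)·z/height = 1 + (1.56-1)·1/4 = 1.140000
θ = twist·z/height = -136°·1/4 = -34.0000° = -0.593412 rad
cos θ = 0.829038, sin θ = -0.559193 (intermediates below are computed at full precision and shown rounded to 5 d.p.)
v1: (-3.5,-4) → rotate → (-5.13840,-1.35898) → ×s → (-5.85778,-1.54923) → (-5.86,-1.55)
v2: (4,-2) → rotate → (2.19776,-3.89485) → ×s → (2.50545,-4.44013) → (2.51,-4.44)
v3: (3.5,2.5) → rotate → (4.29961,0.11542) → ×s → (4.90156,0.13158) → (4.90,0.13)
v4: (-0.5,5) → rotate → (2.38145,4.42478) → ×s → (2.71485,5.04425) → (2.71,5.04)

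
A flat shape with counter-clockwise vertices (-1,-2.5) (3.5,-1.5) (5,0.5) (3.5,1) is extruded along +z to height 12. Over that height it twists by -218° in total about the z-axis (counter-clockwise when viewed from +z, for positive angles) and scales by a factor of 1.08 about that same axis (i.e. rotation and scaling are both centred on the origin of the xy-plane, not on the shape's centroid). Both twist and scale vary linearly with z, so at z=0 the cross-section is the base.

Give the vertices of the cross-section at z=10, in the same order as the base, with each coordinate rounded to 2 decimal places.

t = z/height = 10/12 = 0.833333
s = 1 + (scale-1)·z/height = 1 + (1.08-1)·10/12 = 1.066667
θ = twist·z/height = -218°·10/12 = -181.6667° = -3.170681 rad
cos θ = -0.999577, sin θ = 0.029085 (intermediates below are computed at full precision and shown rounded to 5 d.p.)
v1: (-1,-2.5) → rotate → (1.07229,2.46986) → ×s → (1.14377,2.63451) → (1.14,2.63)
v2: (3.5,-1.5) → rotate → (-3.45489,1.60116) → ×s → (-3.68522,1.70791) → (-3.69,1.71)
v3: (5,0.5) → rotate → (-5.01243,-0.35436) → ×s → (-5.34659,-0.37799) → (-5.35,-0.38)
v4: (3.5,1) → rotate → (-3.52760,-0.89778) → ×s → (-3.76278,-0.95763) → (-3.76,-0.96)

Cross-section at z=10: (1.14,2.63) (-3.69,1.71) (-5.35,-0.38) (-3.76,-0.96)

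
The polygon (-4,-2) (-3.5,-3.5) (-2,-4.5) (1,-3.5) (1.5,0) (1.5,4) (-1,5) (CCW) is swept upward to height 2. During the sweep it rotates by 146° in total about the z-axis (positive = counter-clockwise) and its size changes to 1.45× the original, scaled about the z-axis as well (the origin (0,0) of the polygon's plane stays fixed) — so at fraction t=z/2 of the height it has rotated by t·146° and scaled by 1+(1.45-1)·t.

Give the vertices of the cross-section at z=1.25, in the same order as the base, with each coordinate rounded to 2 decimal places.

Cross-section at z=1.25: (2.67,-5.07) (4.58,-4.39) (5.82,-2.44) (4.46,1.38) (-0.04,1.92) (-5.17,1.81) (-6.38,-1.42)

t = z/height = 1.25/2 = 0.625
s = 1 + (scale-1)·z/height = 1 + (1.45-1)·1.25/2 = 1.281250
θ = twist·z/height = 146°·1.25/2 = 91.2500° = 1.592613 rad
cos θ = -0.021815, sin θ = 0.999762 (intermediates below are computed at full precision and shown rounded to 5 d.p.)
v1: (-4,-2) → rotate → (2.08678,-3.95542) → ×s → (2.67369,-5.06788) → (2.67,-5.07)
v2: (-3.5,-3.5) → rotate → (3.57552,-3.42281) → ×s → (4.58113,-4.38548) → (4.58,-4.39)
v3: (-2,-4.5) → rotate → (4.54256,-1.90136) → ×s → (5.82015,-2.43611) → (5.82,-2.44)
v4: (1,-3.5) → rotate → (3.47735,1.07611) → ×s → (4.45536,1.37877) → (4.46,1.38)
v5: (1.5,0) → rotate → (-0.03272,1.49964) → ×s → (-0.04193,1.92142) → (-0.04,1.92)
v6: (1.5,4) → rotate → (-4.03177,1.41238) → ×s → (-5.16571,1.80962) → (-5.17,1.81)
v7: (-1,5) → rotate → (-4.97700,-1.10884) → ×s → (-6.37678,-1.42070) → (-6.38,-1.42)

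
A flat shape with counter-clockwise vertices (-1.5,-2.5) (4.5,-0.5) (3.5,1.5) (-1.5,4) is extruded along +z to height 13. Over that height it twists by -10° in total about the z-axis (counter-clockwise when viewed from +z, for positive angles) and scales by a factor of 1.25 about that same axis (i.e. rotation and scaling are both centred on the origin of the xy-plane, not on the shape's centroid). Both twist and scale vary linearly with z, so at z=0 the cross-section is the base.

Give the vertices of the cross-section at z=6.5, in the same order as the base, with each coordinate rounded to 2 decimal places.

t = z/height = 6.5/13 = 0.5
s = 1 + (scale-1)·z/height = 1 + (1.25-1)·6.5/13 = 1.125000
θ = twist·z/height = -10°·6.5/13 = -5.0000° = -0.087266 rad
cos θ = 0.996195, sin θ = -0.087156 (intermediates below are computed at full precision and shown rounded to 5 d.p.)
v1: (-1.5,-2.5) → rotate → (-1.71218,-2.35975) → ×s → (-1.92620,-2.65472) → (-1.93,-2.65)
v2: (4.5,-0.5) → rotate → (4.43930,-0.89030) → ×s → (4.99421,-1.00159) → (4.99,-1.00)
v3: (3.5,1.5) → rotate → (3.61742,1.18925) → ×s → (4.06959,1.33790) → (4.07,1.34)
v4: (-1.5,4) → rotate → (-1.14567,4.11551) → ×s → (-1.28888,4.62995) → (-1.29,4.63)

Cross-section at z=6.5: (-1.93,-2.65) (4.99,-1.00) (4.07,1.34) (-1.29,4.63)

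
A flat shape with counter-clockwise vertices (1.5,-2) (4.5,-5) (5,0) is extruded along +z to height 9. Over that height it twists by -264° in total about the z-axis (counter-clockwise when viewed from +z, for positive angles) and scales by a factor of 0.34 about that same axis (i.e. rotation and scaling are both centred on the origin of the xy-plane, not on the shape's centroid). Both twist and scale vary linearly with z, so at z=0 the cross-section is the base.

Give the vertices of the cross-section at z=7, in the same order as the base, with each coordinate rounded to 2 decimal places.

t = z/height = 7/9 = 0.777778
s = 1 + (scale-1)·z/height = 1 + (0.34-1)·7/9 = 0.486667
θ = twist·z/height = -264°·7/9 = -205.3333° = -3.583743 rad
cos θ = -0.903834, sin θ = 0.427884 (intermediates below are computed at full precision and shown rounded to 5 d.p.)
v1: (1.5,-2) → rotate → (-0.49998,2.44949) → ×s → (-0.24333,1.19209) → (-0.24,1.19)
v2: (4.5,-5) → rotate → (-1.92783,6.44465) → ×s → (-0.93821,3.13639) → (-0.94,3.14)
v3: (5,0) → rotate → (-4.51917,2.13942) → ×s → (-2.19933,1.04118) → (-2.20,1.04)

Cross-section at z=7: (-0.24,1.19) (-0.94,3.14) (-2.20,1.04)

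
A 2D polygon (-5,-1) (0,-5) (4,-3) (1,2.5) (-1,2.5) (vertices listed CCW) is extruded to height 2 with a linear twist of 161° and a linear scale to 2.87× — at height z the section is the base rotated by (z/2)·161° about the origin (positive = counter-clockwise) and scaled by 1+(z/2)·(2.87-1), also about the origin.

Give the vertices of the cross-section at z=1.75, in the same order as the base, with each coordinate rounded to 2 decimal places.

Cross-section at z=1.75: (11.89,-6.27) (8.32,10.23) (-3.19,12.79) (-6.20,-3.45) (-2.11,-6.78)

t = z/height = 1.75/2 = 0.875
s = 1 + (scale-1)·z/height = 1 + (2.87-1)·1.75/2 = 2.636250
θ = twist·z/height = 161°·1.75/2 = 140.8750° = 2.458733 rad
cos θ = -0.775771, sin θ = 0.631014 (intermediates below are computed at full precision and shown rounded to 5 d.p.)
v1: (-5,-1) → rotate → (4.50987,-2.37930) → ×s → (11.88915,-6.27243) → (11.89,-6.27)
v2: (0,-5) → rotate → (3.15507,3.87886) → ×s → (8.31756,10.22563) → (8.32,10.23)
v3: (4,-3) → rotate → (-1.21004,4.85137) → ×s → (-3.18997,12.78943) → (-3.19,12.79)
v4: (1,2.5) → rotate → (-2.35331,-1.30841) → ×s → (-6.20391,-3.44931) → (-6.20,-3.45)
v5: (-1,2.5) → rotate → (-0.80176,-2.57044) → ×s → (-2.11365,-6.77633) → (-2.11,-6.78)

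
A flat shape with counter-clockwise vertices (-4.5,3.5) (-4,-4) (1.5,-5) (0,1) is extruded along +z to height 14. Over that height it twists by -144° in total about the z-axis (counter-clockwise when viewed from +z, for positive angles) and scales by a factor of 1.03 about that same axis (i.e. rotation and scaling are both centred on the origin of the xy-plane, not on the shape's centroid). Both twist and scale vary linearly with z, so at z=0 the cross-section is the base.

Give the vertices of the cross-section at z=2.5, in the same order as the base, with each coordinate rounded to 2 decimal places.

Cross-section at z=2.5: (-2.55,5.13) (-5.37,-1.88) (-0.82,-5.18) (0.44,0.91)

t = z/height = 2.5/14 = 0.178571
s = 1 + (scale-1)·z/height = 1 + (1.03-1)·2.5/14 = 1.005357
θ = twist·z/height = -144°·2.5/14 = -25.7143° = -0.448799 rad
cos θ = 0.900969, sin θ = -0.433884 (intermediates below are computed at full precision and shown rounded to 5 d.p.)
v1: (-4.5,3.5) → rotate → (-2.53577,5.10587) → ×s → (-2.54935,5.13322) → (-2.55,5.13)
v2: (-4,-4) → rotate → (-5.33941,-1.86834) → ×s → (-5.36801,-1.87835) → (-5.37,-1.88)
v3: (1.5,-5) → rotate → (-0.81797,-5.15567) → ×s → (-0.82235,-5.18329) → (-0.82,-5.18)
v4: (0,1) → rotate → (0.43388,0.90097) → ×s → (0.43621,0.90580) → (0.44,0.91)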